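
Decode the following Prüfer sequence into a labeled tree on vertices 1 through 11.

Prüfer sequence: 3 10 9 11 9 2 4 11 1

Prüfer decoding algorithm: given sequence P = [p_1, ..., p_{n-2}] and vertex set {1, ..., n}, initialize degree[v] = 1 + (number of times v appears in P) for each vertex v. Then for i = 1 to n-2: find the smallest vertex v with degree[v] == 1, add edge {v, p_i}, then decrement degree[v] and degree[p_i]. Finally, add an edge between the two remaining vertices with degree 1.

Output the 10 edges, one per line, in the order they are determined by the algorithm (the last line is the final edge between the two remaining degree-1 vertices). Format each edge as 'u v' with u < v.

Initial degrees: {1:2, 2:2, 3:2, 4:2, 5:1, 6:1, 7:1, 8:1, 9:3, 10:2, 11:3}
Step 1: smallest deg-1 vertex = 5, p_1 = 3. Add edge {3,5}. Now deg[5]=0, deg[3]=1.
Step 2: smallest deg-1 vertex = 3, p_2 = 10. Add edge {3,10}. Now deg[3]=0, deg[10]=1.
Step 3: smallest deg-1 vertex = 6, p_3 = 9. Add edge {6,9}. Now deg[6]=0, deg[9]=2.
Step 4: smallest deg-1 vertex = 7, p_4 = 11. Add edge {7,11}. Now deg[7]=0, deg[11]=2.
Step 5: smallest deg-1 vertex = 8, p_5 = 9. Add edge {8,9}. Now deg[8]=0, deg[9]=1.
Step 6: smallest deg-1 vertex = 9, p_6 = 2. Add edge {2,9}. Now deg[9]=0, deg[2]=1.
Step 7: smallest deg-1 vertex = 2, p_7 = 4. Add edge {2,4}. Now deg[2]=0, deg[4]=1.
Step 8: smallest deg-1 vertex = 4, p_8 = 11. Add edge {4,11}. Now deg[4]=0, deg[11]=1.
Step 9: smallest deg-1 vertex = 10, p_9 = 1. Add edge {1,10}. Now deg[10]=0, deg[1]=1.
Final: two remaining deg-1 vertices are 1, 11. Add edge {1,11}.

Answer: 3 5
3 10
6 9
7 11
8 9
2 9
2 4
4 11
1 10
1 11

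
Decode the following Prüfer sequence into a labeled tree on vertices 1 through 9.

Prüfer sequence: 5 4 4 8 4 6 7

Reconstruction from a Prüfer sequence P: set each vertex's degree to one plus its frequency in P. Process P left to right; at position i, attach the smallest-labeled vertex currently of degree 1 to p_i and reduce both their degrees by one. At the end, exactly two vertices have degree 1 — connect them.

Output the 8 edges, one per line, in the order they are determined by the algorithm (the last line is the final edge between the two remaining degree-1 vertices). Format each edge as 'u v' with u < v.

Initial degrees: {1:1, 2:1, 3:1, 4:4, 5:2, 6:2, 7:2, 8:2, 9:1}
Step 1: smallest deg-1 vertex = 1, p_1 = 5. Add edge {1,5}. Now deg[1]=0, deg[5]=1.
Step 2: smallest deg-1 vertex = 2, p_2 = 4. Add edge {2,4}. Now deg[2]=0, deg[4]=3.
Step 3: smallest deg-1 vertex = 3, p_3 = 4. Add edge {3,4}. Now deg[3]=0, deg[4]=2.
Step 4: smallest deg-1 vertex = 5, p_4 = 8. Add edge {5,8}. Now deg[5]=0, deg[8]=1.
Step 5: smallest deg-1 vertex = 8, p_5 = 4. Add edge {4,8}. Now deg[8]=0, deg[4]=1.
Step 6: smallest deg-1 vertex = 4, p_6 = 6. Add edge {4,6}. Now deg[4]=0, deg[6]=1.
Step 7: smallest deg-1 vertex = 6, p_7 = 7. Add edge {6,7}. Now deg[6]=0, deg[7]=1.
Final: two remaining deg-1 vertices are 7, 9. Add edge {7,9}.

Answer: 1 5
2 4
3 4
5 8
4 8
4 6
6 7
7 9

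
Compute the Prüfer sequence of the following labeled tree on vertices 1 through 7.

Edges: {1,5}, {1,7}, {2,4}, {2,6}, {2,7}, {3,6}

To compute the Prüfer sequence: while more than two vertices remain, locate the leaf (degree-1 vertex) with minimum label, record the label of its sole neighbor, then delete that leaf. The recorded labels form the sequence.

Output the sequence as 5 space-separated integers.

Step 1: leaves = {3,4,5}. Remove smallest leaf 3, emit neighbor 6.
Step 2: leaves = {4,5,6}. Remove smallest leaf 4, emit neighbor 2.
Step 3: leaves = {5,6}. Remove smallest leaf 5, emit neighbor 1.
Step 4: leaves = {1,6}. Remove smallest leaf 1, emit neighbor 7.
Step 5: leaves = {6,7}. Remove smallest leaf 6, emit neighbor 2.
Done: 2 vertices remain (2, 7). Sequence = [6 2 1 7 2]

Answer: 6 2 1 7 2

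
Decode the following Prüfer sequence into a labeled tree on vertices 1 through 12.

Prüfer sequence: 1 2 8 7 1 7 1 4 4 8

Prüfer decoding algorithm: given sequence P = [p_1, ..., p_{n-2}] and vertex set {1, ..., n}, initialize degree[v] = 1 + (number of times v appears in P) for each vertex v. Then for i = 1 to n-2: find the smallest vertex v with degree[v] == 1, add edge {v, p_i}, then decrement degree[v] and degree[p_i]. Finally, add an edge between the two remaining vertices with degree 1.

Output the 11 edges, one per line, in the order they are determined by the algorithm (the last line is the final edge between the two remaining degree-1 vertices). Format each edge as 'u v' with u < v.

Initial degrees: {1:4, 2:2, 3:1, 4:3, 5:1, 6:1, 7:3, 8:3, 9:1, 10:1, 11:1, 12:1}
Step 1: smallest deg-1 vertex = 3, p_1 = 1. Add edge {1,3}. Now deg[3]=0, deg[1]=3.
Step 2: smallest deg-1 vertex = 5, p_2 = 2. Add edge {2,5}. Now deg[5]=0, deg[2]=1.
Step 3: smallest deg-1 vertex = 2, p_3 = 8. Add edge {2,8}. Now deg[2]=0, deg[8]=2.
Step 4: smallest deg-1 vertex = 6, p_4 = 7. Add edge {6,7}. Now deg[6]=0, deg[7]=2.
Step 5: smallest deg-1 vertex = 9, p_5 = 1. Add edge {1,9}. Now deg[9]=0, deg[1]=2.
Step 6: smallest deg-1 vertex = 10, p_6 = 7. Add edge {7,10}. Now deg[10]=0, deg[7]=1.
Step 7: smallest deg-1 vertex = 7, p_7 = 1. Add edge {1,7}. Now deg[7]=0, deg[1]=1.
Step 8: smallest deg-1 vertex = 1, p_8 = 4. Add edge {1,4}. Now deg[1]=0, deg[4]=2.
Step 9: smallest deg-1 vertex = 11, p_9 = 4. Add edge {4,11}. Now deg[11]=0, deg[4]=1.
Step 10: smallest deg-1 vertex = 4, p_10 = 8. Add edge {4,8}. Now deg[4]=0, deg[8]=1.
Final: two remaining deg-1 vertices are 8, 12. Add edge {8,12}.

Answer: 1 3
2 5
2 8
6 7
1 9
7 10
1 7
1 4
4 11
4 8
8 12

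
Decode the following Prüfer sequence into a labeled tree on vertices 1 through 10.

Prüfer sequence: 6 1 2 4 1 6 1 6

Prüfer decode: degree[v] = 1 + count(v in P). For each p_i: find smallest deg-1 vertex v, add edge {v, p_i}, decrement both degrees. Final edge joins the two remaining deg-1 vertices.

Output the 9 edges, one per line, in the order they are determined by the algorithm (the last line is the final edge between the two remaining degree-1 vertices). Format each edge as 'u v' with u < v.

Initial degrees: {1:4, 2:2, 3:1, 4:2, 5:1, 6:4, 7:1, 8:1, 9:1, 10:1}
Step 1: smallest deg-1 vertex = 3, p_1 = 6. Add edge {3,6}. Now deg[3]=0, deg[6]=3.
Step 2: smallest deg-1 vertex = 5, p_2 = 1. Add edge {1,5}. Now deg[5]=0, deg[1]=3.
Step 3: smallest deg-1 vertex = 7, p_3 = 2. Add edge {2,7}. Now deg[7]=0, deg[2]=1.
Step 4: smallest deg-1 vertex = 2, p_4 = 4. Add edge {2,4}. Now deg[2]=0, deg[4]=1.
Step 5: smallest deg-1 vertex = 4, p_5 = 1. Add edge {1,4}. Now deg[4]=0, deg[1]=2.
Step 6: smallest deg-1 vertex = 8, p_6 = 6. Add edge {6,8}. Now deg[8]=0, deg[6]=2.
Step 7: smallest deg-1 vertex = 9, p_7 = 1. Add edge {1,9}. Now deg[9]=0, deg[1]=1.
Step 8: smallest deg-1 vertex = 1, p_8 = 6. Add edge {1,6}. Now deg[1]=0, deg[6]=1.
Final: two remaining deg-1 vertices are 6, 10. Add edge {6,10}.

Answer: 3 6
1 5
2 7
2 4
1 4
6 8
1 9
1 6
6 10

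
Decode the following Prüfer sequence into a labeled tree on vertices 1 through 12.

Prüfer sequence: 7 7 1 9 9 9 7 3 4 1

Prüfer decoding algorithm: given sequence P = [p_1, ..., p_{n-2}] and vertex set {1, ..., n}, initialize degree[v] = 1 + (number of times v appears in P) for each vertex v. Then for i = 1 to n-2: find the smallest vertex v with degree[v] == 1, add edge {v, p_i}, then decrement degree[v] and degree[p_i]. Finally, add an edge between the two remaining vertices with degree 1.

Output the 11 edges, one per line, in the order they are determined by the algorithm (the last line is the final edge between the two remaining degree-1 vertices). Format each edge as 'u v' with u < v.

Answer: 2 7
5 7
1 6
8 9
9 10
9 11
7 9
3 7
3 4
1 4
1 12

Derivation:
Initial degrees: {1:3, 2:1, 3:2, 4:2, 5:1, 6:1, 7:4, 8:1, 9:4, 10:1, 11:1, 12:1}
Step 1: smallest deg-1 vertex = 2, p_1 = 7. Add edge {2,7}. Now deg[2]=0, deg[7]=3.
Step 2: smallest deg-1 vertex = 5, p_2 = 7. Add edge {5,7}. Now deg[5]=0, deg[7]=2.
Step 3: smallest deg-1 vertex = 6, p_3 = 1. Add edge {1,6}. Now deg[6]=0, deg[1]=2.
Step 4: smallest deg-1 vertex = 8, p_4 = 9. Add edge {8,9}. Now deg[8]=0, deg[9]=3.
Step 5: smallest deg-1 vertex = 10, p_5 = 9. Add edge {9,10}. Now deg[10]=0, deg[9]=2.
Step 6: smallest deg-1 vertex = 11, p_6 = 9. Add edge {9,11}. Now deg[11]=0, deg[9]=1.
Step 7: smallest deg-1 vertex = 9, p_7 = 7. Add edge {7,9}. Now deg[9]=0, deg[7]=1.
Step 8: smallest deg-1 vertex = 7, p_8 = 3. Add edge {3,7}. Now deg[7]=0, deg[3]=1.
Step 9: smallest deg-1 vertex = 3, p_9 = 4. Add edge {3,4}. Now deg[3]=0, deg[4]=1.
Step 10: smallest deg-1 vertex = 4, p_10 = 1. Add edge {1,4}. Now deg[4]=0, deg[1]=1.
Final: two remaining deg-1 vertices are 1, 12. Add edge {1,12}.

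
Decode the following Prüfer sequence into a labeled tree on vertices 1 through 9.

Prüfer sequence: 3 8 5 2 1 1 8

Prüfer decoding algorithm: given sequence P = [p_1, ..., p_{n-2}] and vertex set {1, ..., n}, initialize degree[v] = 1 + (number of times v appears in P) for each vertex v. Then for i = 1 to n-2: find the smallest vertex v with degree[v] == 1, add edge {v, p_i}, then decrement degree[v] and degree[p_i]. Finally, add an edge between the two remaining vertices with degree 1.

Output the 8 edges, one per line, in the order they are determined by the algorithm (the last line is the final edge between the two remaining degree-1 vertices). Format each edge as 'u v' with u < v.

Answer: 3 4
3 8
5 6
2 5
1 2
1 7
1 8
8 9

Derivation:
Initial degrees: {1:3, 2:2, 3:2, 4:1, 5:2, 6:1, 7:1, 8:3, 9:1}
Step 1: smallest deg-1 vertex = 4, p_1 = 3. Add edge {3,4}. Now deg[4]=0, deg[3]=1.
Step 2: smallest deg-1 vertex = 3, p_2 = 8. Add edge {3,8}. Now deg[3]=0, deg[8]=2.
Step 3: smallest deg-1 vertex = 6, p_3 = 5. Add edge {5,6}. Now deg[6]=0, deg[5]=1.
Step 4: smallest deg-1 vertex = 5, p_4 = 2. Add edge {2,5}. Now deg[5]=0, deg[2]=1.
Step 5: smallest deg-1 vertex = 2, p_5 = 1. Add edge {1,2}. Now deg[2]=0, deg[1]=2.
Step 6: smallest deg-1 vertex = 7, p_6 = 1. Add edge {1,7}. Now deg[7]=0, deg[1]=1.
Step 7: smallest deg-1 vertex = 1, p_7 = 8. Add edge {1,8}. Now deg[1]=0, deg[8]=1.
Final: two remaining deg-1 vertices are 8, 9. Add edge {8,9}.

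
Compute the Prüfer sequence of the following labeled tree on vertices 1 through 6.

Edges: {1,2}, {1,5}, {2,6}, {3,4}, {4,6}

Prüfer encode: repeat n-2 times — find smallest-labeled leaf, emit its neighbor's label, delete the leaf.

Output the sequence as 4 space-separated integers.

Step 1: leaves = {3,5}. Remove smallest leaf 3, emit neighbor 4.
Step 2: leaves = {4,5}. Remove smallest leaf 4, emit neighbor 6.
Step 3: leaves = {5,6}. Remove smallest leaf 5, emit neighbor 1.
Step 4: leaves = {1,6}. Remove smallest leaf 1, emit neighbor 2.
Done: 2 vertices remain (2, 6). Sequence = [4 6 1 2]

Answer: 4 6 1 2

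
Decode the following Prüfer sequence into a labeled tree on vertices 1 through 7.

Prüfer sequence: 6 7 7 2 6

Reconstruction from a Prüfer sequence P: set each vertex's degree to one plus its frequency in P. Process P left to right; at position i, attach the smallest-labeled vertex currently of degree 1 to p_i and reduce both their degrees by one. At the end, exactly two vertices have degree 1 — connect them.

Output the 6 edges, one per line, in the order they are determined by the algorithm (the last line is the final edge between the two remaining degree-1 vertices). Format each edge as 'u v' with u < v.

Initial degrees: {1:1, 2:2, 3:1, 4:1, 5:1, 6:3, 7:3}
Step 1: smallest deg-1 vertex = 1, p_1 = 6. Add edge {1,6}. Now deg[1]=0, deg[6]=2.
Step 2: smallest deg-1 vertex = 3, p_2 = 7. Add edge {3,7}. Now deg[3]=0, deg[7]=2.
Step 3: smallest deg-1 vertex = 4, p_3 = 7. Add edge {4,7}. Now deg[4]=0, deg[7]=1.
Step 4: smallest deg-1 vertex = 5, p_4 = 2. Add edge {2,5}. Now deg[5]=0, deg[2]=1.
Step 5: smallest deg-1 vertex = 2, p_5 = 6. Add edge {2,6}. Now deg[2]=0, deg[6]=1.
Final: two remaining deg-1 vertices are 6, 7. Add edge {6,7}.

Answer: 1 6
3 7
4 7
2 5
2 6
6 7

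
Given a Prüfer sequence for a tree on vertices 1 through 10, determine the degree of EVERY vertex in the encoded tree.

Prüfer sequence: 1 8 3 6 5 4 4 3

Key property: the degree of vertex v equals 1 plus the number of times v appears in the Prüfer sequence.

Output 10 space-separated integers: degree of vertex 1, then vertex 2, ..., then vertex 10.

Answer: 2 1 3 3 2 2 1 2 1 1

Derivation:
p_1 = 1: count[1] becomes 1
p_2 = 8: count[8] becomes 1
p_3 = 3: count[3] becomes 1
p_4 = 6: count[6] becomes 1
p_5 = 5: count[5] becomes 1
p_6 = 4: count[4] becomes 1
p_7 = 4: count[4] becomes 2
p_8 = 3: count[3] becomes 2
Degrees (1 + count): deg[1]=1+1=2, deg[2]=1+0=1, deg[3]=1+2=3, deg[4]=1+2=3, deg[5]=1+1=2, deg[6]=1+1=2, deg[7]=1+0=1, deg[8]=1+1=2, deg[9]=1+0=1, deg[10]=1+0=1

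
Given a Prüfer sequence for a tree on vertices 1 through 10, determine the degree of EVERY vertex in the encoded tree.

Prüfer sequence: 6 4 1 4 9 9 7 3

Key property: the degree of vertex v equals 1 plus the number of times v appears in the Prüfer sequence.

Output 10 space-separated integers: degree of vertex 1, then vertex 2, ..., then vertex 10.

p_1 = 6: count[6] becomes 1
p_2 = 4: count[4] becomes 1
p_3 = 1: count[1] becomes 1
p_4 = 4: count[4] becomes 2
p_5 = 9: count[9] becomes 1
p_6 = 9: count[9] becomes 2
p_7 = 7: count[7] becomes 1
p_8 = 3: count[3] becomes 1
Degrees (1 + count): deg[1]=1+1=2, deg[2]=1+0=1, deg[3]=1+1=2, deg[4]=1+2=3, deg[5]=1+0=1, deg[6]=1+1=2, deg[7]=1+1=2, deg[8]=1+0=1, deg[9]=1+2=3, deg[10]=1+0=1

Answer: 2 1 2 3 1 2 2 1 3 1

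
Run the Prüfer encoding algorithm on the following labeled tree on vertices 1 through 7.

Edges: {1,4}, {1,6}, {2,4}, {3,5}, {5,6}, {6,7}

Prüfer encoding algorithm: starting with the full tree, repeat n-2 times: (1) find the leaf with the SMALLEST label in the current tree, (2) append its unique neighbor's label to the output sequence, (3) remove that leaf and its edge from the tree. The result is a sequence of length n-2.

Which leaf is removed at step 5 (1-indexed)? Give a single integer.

Answer: 5

Derivation:
Step 1: current leaves = {2,3,7}. Remove leaf 2 (neighbor: 4).
Step 2: current leaves = {3,4,7}. Remove leaf 3 (neighbor: 5).
Step 3: current leaves = {4,5,7}. Remove leaf 4 (neighbor: 1).
Step 4: current leaves = {1,5,7}. Remove leaf 1 (neighbor: 6).
Step 5: current leaves = {5,7}. Remove leaf 5 (neighbor: 6).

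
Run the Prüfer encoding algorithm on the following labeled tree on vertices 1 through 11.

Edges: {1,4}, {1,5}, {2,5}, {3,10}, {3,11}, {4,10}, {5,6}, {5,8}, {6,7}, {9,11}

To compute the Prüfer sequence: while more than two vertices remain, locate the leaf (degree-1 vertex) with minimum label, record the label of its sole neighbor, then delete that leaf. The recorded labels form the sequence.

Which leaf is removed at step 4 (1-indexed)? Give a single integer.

Answer: 8

Derivation:
Step 1: current leaves = {2,7,8,9}. Remove leaf 2 (neighbor: 5).
Step 2: current leaves = {7,8,9}. Remove leaf 7 (neighbor: 6).
Step 3: current leaves = {6,8,9}. Remove leaf 6 (neighbor: 5).
Step 4: current leaves = {8,9}. Remove leaf 8 (neighbor: 5).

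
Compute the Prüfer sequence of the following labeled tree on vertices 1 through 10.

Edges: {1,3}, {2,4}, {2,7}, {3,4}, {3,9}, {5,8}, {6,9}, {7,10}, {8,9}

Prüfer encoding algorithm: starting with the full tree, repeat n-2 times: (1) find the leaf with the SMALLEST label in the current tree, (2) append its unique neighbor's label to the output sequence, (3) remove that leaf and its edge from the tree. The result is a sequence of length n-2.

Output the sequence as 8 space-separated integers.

Step 1: leaves = {1,5,6,10}. Remove smallest leaf 1, emit neighbor 3.
Step 2: leaves = {5,6,10}. Remove smallest leaf 5, emit neighbor 8.
Step 3: leaves = {6,8,10}. Remove smallest leaf 6, emit neighbor 9.
Step 4: leaves = {8,10}. Remove smallest leaf 8, emit neighbor 9.
Step 5: leaves = {9,10}. Remove smallest leaf 9, emit neighbor 3.
Step 6: leaves = {3,10}. Remove smallest leaf 3, emit neighbor 4.
Step 7: leaves = {4,10}. Remove smallest leaf 4, emit neighbor 2.
Step 8: leaves = {2,10}. Remove smallest leaf 2, emit neighbor 7.
Done: 2 vertices remain (7, 10). Sequence = [3 8 9 9 3 4 2 7]

Answer: 3 8 9 9 3 4 2 7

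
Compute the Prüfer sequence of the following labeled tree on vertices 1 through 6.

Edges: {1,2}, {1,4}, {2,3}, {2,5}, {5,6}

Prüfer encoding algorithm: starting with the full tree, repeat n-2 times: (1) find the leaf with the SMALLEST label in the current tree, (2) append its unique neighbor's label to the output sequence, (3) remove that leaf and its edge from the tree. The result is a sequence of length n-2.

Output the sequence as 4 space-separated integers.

Answer: 2 1 2 5

Derivation:
Step 1: leaves = {3,4,6}. Remove smallest leaf 3, emit neighbor 2.
Step 2: leaves = {4,6}. Remove smallest leaf 4, emit neighbor 1.
Step 3: leaves = {1,6}. Remove smallest leaf 1, emit neighbor 2.
Step 4: leaves = {2,6}. Remove smallest leaf 2, emit neighbor 5.
Done: 2 vertices remain (5, 6). Sequence = [2 1 2 5]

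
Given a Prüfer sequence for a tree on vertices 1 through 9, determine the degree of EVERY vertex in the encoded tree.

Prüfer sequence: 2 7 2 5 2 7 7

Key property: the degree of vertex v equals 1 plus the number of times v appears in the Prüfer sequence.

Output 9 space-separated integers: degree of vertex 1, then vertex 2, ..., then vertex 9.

Answer: 1 4 1 1 2 1 4 1 1

Derivation:
p_1 = 2: count[2] becomes 1
p_2 = 7: count[7] becomes 1
p_3 = 2: count[2] becomes 2
p_4 = 5: count[5] becomes 1
p_5 = 2: count[2] becomes 3
p_6 = 7: count[7] becomes 2
p_7 = 7: count[7] becomes 3
Degrees (1 + count): deg[1]=1+0=1, deg[2]=1+3=4, deg[3]=1+0=1, deg[4]=1+0=1, deg[5]=1+1=2, deg[6]=1+0=1, deg[7]=1+3=4, deg[8]=1+0=1, deg[9]=1+0=1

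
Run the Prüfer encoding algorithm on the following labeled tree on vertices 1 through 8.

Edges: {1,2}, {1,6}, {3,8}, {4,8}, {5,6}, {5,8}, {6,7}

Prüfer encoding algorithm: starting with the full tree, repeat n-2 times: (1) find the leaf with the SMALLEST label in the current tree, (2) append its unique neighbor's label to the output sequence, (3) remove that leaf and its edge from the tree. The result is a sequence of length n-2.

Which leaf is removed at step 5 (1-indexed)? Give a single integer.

Step 1: current leaves = {2,3,4,7}. Remove leaf 2 (neighbor: 1).
Step 2: current leaves = {1,3,4,7}. Remove leaf 1 (neighbor: 6).
Step 3: current leaves = {3,4,7}. Remove leaf 3 (neighbor: 8).
Step 4: current leaves = {4,7}. Remove leaf 4 (neighbor: 8).
Step 5: current leaves = {7,8}. Remove leaf 7 (neighbor: 6).

Answer: 7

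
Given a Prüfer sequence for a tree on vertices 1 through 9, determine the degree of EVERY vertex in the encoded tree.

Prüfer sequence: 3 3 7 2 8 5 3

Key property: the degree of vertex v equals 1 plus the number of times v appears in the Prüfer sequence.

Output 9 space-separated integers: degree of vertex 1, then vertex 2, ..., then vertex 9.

Answer: 1 2 4 1 2 1 2 2 1

Derivation:
p_1 = 3: count[3] becomes 1
p_2 = 3: count[3] becomes 2
p_3 = 7: count[7] becomes 1
p_4 = 2: count[2] becomes 1
p_5 = 8: count[8] becomes 1
p_6 = 5: count[5] becomes 1
p_7 = 3: count[3] becomes 3
Degrees (1 + count): deg[1]=1+0=1, deg[2]=1+1=2, deg[3]=1+3=4, deg[4]=1+0=1, deg[5]=1+1=2, deg[6]=1+0=1, deg[7]=1+1=2, deg[8]=1+1=2, deg[9]=1+0=1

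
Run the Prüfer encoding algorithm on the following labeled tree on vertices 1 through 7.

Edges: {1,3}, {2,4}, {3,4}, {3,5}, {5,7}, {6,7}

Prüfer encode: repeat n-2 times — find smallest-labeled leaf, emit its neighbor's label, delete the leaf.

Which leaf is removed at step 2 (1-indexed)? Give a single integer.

Answer: 2

Derivation:
Step 1: current leaves = {1,2,6}. Remove leaf 1 (neighbor: 3).
Step 2: current leaves = {2,6}. Remove leaf 2 (neighbor: 4).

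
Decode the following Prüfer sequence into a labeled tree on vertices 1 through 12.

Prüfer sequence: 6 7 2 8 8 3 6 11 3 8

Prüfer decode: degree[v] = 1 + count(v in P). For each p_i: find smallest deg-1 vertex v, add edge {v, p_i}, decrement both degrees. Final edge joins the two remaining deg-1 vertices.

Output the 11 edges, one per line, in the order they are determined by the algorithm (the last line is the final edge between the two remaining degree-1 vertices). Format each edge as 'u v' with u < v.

Initial degrees: {1:1, 2:2, 3:3, 4:1, 5:1, 6:3, 7:2, 8:4, 9:1, 10:1, 11:2, 12:1}
Step 1: smallest deg-1 vertex = 1, p_1 = 6. Add edge {1,6}. Now deg[1]=0, deg[6]=2.
Step 2: smallest deg-1 vertex = 4, p_2 = 7. Add edge {4,7}. Now deg[4]=0, deg[7]=1.
Step 3: smallest deg-1 vertex = 5, p_3 = 2. Add edge {2,5}. Now deg[5]=0, deg[2]=1.
Step 4: smallest deg-1 vertex = 2, p_4 = 8. Add edge {2,8}. Now deg[2]=0, deg[8]=3.
Step 5: smallest deg-1 vertex = 7, p_5 = 8. Add edge {7,8}. Now deg[7]=0, deg[8]=2.
Step 6: smallest deg-1 vertex = 9, p_6 = 3. Add edge {3,9}. Now deg[9]=0, deg[3]=2.
Step 7: smallest deg-1 vertex = 10, p_7 = 6. Add edge {6,10}. Now deg[10]=0, deg[6]=1.
Step 8: smallest deg-1 vertex = 6, p_8 = 11. Add edge {6,11}. Now deg[6]=0, deg[11]=1.
Step 9: smallest deg-1 vertex = 11, p_9 = 3. Add edge {3,11}. Now deg[11]=0, deg[3]=1.
Step 10: smallest deg-1 vertex = 3, p_10 = 8. Add edge {3,8}. Now deg[3]=0, deg[8]=1.
Final: two remaining deg-1 vertices are 8, 12. Add edge {8,12}.

Answer: 1 6
4 7
2 5
2 8
7 8
3 9
6 10
6 11
3 11
3 8
8 12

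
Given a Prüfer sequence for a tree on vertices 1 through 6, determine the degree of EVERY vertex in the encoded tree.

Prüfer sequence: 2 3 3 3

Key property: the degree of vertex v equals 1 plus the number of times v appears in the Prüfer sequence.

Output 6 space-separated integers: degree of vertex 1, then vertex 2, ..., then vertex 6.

p_1 = 2: count[2] becomes 1
p_2 = 3: count[3] becomes 1
p_3 = 3: count[3] becomes 2
p_4 = 3: count[3] becomes 3
Degrees (1 + count): deg[1]=1+0=1, deg[2]=1+1=2, deg[3]=1+3=4, deg[4]=1+0=1, deg[5]=1+0=1, deg[6]=1+0=1

Answer: 1 2 4 1 1 1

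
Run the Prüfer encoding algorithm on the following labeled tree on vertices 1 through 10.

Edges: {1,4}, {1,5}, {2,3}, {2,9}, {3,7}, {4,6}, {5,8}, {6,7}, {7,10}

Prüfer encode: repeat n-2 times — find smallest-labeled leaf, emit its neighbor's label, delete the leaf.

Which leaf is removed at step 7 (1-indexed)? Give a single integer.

Step 1: current leaves = {8,9,10}. Remove leaf 8 (neighbor: 5).
Step 2: current leaves = {5,9,10}. Remove leaf 5 (neighbor: 1).
Step 3: current leaves = {1,9,10}. Remove leaf 1 (neighbor: 4).
Step 4: current leaves = {4,9,10}. Remove leaf 4 (neighbor: 6).
Step 5: current leaves = {6,9,10}. Remove leaf 6 (neighbor: 7).
Step 6: current leaves = {9,10}. Remove leaf 9 (neighbor: 2).
Step 7: current leaves = {2,10}. Remove leaf 2 (neighbor: 3).

Answer: 2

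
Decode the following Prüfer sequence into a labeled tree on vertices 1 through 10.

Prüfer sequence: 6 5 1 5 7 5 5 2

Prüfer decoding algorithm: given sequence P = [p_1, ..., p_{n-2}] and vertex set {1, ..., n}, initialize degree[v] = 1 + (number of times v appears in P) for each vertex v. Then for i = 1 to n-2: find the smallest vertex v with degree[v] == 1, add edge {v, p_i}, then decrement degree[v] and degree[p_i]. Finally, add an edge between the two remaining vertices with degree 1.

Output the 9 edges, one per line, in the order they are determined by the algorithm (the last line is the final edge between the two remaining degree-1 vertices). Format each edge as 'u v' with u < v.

Answer: 3 6
4 5
1 6
1 5
7 8
5 7
5 9
2 5
2 10

Derivation:
Initial degrees: {1:2, 2:2, 3:1, 4:1, 5:5, 6:2, 7:2, 8:1, 9:1, 10:1}
Step 1: smallest deg-1 vertex = 3, p_1 = 6. Add edge {3,6}. Now deg[3]=0, deg[6]=1.
Step 2: smallest deg-1 vertex = 4, p_2 = 5. Add edge {4,5}. Now deg[4]=0, deg[5]=4.
Step 3: smallest deg-1 vertex = 6, p_3 = 1. Add edge {1,6}. Now deg[6]=0, deg[1]=1.
Step 4: smallest deg-1 vertex = 1, p_4 = 5. Add edge {1,5}. Now deg[1]=0, deg[5]=3.
Step 5: smallest deg-1 vertex = 8, p_5 = 7. Add edge {7,8}. Now deg[8]=0, deg[7]=1.
Step 6: smallest deg-1 vertex = 7, p_6 = 5. Add edge {5,7}. Now deg[7]=0, deg[5]=2.
Step 7: smallest deg-1 vertex = 9, p_7 = 5. Add edge {5,9}. Now deg[9]=0, deg[5]=1.
Step 8: smallest deg-1 vertex = 5, p_8 = 2. Add edge {2,5}. Now deg[5]=0, deg[2]=1.
Final: two remaining deg-1 vertices are 2, 10. Add edge {2,10}.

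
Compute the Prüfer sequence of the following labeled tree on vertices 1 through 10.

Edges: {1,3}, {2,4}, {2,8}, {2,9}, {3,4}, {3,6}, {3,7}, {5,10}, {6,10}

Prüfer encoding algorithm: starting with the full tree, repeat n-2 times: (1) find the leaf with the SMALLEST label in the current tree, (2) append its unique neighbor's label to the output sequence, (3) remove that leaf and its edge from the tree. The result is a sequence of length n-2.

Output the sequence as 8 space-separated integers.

Answer: 3 10 3 2 2 4 3 6

Derivation:
Step 1: leaves = {1,5,7,8,9}. Remove smallest leaf 1, emit neighbor 3.
Step 2: leaves = {5,7,8,9}. Remove smallest leaf 5, emit neighbor 10.
Step 3: leaves = {7,8,9,10}. Remove smallest leaf 7, emit neighbor 3.
Step 4: leaves = {8,9,10}. Remove smallest leaf 8, emit neighbor 2.
Step 5: leaves = {9,10}. Remove smallest leaf 9, emit neighbor 2.
Step 6: leaves = {2,10}. Remove smallest leaf 2, emit neighbor 4.
Step 7: leaves = {4,10}. Remove smallest leaf 4, emit neighbor 3.
Step 8: leaves = {3,10}. Remove smallest leaf 3, emit neighbor 6.
Done: 2 vertices remain (6, 10). Sequence = [3 10 3 2 2 4 3 6]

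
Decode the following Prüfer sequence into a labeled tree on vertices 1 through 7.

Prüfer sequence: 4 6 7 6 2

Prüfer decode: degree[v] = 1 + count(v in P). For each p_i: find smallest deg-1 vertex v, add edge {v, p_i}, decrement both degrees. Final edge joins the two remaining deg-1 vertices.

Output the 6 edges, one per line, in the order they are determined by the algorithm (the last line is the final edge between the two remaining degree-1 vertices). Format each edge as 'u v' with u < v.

Answer: 1 4
3 6
4 7
5 6
2 6
2 7

Derivation:
Initial degrees: {1:1, 2:2, 3:1, 4:2, 5:1, 6:3, 7:2}
Step 1: smallest deg-1 vertex = 1, p_1 = 4. Add edge {1,4}. Now deg[1]=0, deg[4]=1.
Step 2: smallest deg-1 vertex = 3, p_2 = 6. Add edge {3,6}. Now deg[3]=0, deg[6]=2.
Step 3: smallest deg-1 vertex = 4, p_3 = 7. Add edge {4,7}. Now deg[4]=0, deg[7]=1.
Step 4: smallest deg-1 vertex = 5, p_4 = 6. Add edge {5,6}. Now deg[5]=0, deg[6]=1.
Step 5: smallest deg-1 vertex = 6, p_5 = 2. Add edge {2,6}. Now deg[6]=0, deg[2]=1.
Final: two remaining deg-1 vertices are 2, 7. Add edge {2,7}.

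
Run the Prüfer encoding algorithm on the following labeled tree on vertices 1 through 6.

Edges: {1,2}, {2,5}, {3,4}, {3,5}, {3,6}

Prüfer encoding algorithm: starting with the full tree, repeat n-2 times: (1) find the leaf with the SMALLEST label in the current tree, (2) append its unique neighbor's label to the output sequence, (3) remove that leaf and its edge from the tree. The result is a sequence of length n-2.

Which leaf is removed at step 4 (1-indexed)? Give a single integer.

Answer: 5

Derivation:
Step 1: current leaves = {1,4,6}. Remove leaf 1 (neighbor: 2).
Step 2: current leaves = {2,4,6}. Remove leaf 2 (neighbor: 5).
Step 3: current leaves = {4,5,6}. Remove leaf 4 (neighbor: 3).
Step 4: current leaves = {5,6}. Remove leaf 5 (neighbor: 3).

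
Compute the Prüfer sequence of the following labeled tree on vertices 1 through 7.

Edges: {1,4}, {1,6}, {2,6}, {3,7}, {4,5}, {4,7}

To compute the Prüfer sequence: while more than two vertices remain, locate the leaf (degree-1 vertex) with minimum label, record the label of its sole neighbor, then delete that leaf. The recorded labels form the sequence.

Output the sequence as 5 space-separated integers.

Answer: 6 7 4 1 4

Derivation:
Step 1: leaves = {2,3,5}. Remove smallest leaf 2, emit neighbor 6.
Step 2: leaves = {3,5,6}. Remove smallest leaf 3, emit neighbor 7.
Step 3: leaves = {5,6,7}. Remove smallest leaf 5, emit neighbor 4.
Step 4: leaves = {6,7}. Remove smallest leaf 6, emit neighbor 1.
Step 5: leaves = {1,7}. Remove smallest leaf 1, emit neighbor 4.
Done: 2 vertices remain (4, 7). Sequence = [6 7 4 1 4]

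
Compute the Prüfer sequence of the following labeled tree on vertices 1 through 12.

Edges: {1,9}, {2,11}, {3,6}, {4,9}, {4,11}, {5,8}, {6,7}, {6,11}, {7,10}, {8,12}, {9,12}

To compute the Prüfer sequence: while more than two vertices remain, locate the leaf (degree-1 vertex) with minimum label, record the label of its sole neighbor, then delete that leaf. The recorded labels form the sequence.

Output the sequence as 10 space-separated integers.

Answer: 9 11 6 8 12 7 6 11 4 9

Derivation:
Step 1: leaves = {1,2,3,5,10}. Remove smallest leaf 1, emit neighbor 9.
Step 2: leaves = {2,3,5,10}. Remove smallest leaf 2, emit neighbor 11.
Step 3: leaves = {3,5,10}. Remove smallest leaf 3, emit neighbor 6.
Step 4: leaves = {5,10}. Remove smallest leaf 5, emit neighbor 8.
Step 5: leaves = {8,10}. Remove smallest leaf 8, emit neighbor 12.
Step 6: leaves = {10,12}. Remove smallest leaf 10, emit neighbor 7.
Step 7: leaves = {7,12}. Remove smallest leaf 7, emit neighbor 6.
Step 8: leaves = {6,12}. Remove smallest leaf 6, emit neighbor 11.
Step 9: leaves = {11,12}. Remove smallest leaf 11, emit neighbor 4.
Step 10: leaves = {4,12}. Remove smallest leaf 4, emit neighbor 9.
Done: 2 vertices remain (9, 12). Sequence = [9 11 6 8 12 7 6 11 4 9]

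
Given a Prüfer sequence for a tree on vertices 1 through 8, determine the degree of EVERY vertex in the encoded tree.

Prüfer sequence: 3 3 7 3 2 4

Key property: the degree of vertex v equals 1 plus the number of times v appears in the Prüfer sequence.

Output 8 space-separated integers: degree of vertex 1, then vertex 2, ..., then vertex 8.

Answer: 1 2 4 2 1 1 2 1

Derivation:
p_1 = 3: count[3] becomes 1
p_2 = 3: count[3] becomes 2
p_3 = 7: count[7] becomes 1
p_4 = 3: count[3] becomes 3
p_5 = 2: count[2] becomes 1
p_6 = 4: count[4] becomes 1
Degrees (1 + count): deg[1]=1+0=1, deg[2]=1+1=2, deg[3]=1+3=4, deg[4]=1+1=2, deg[5]=1+0=1, deg[6]=1+0=1, deg[7]=1+1=2, deg[8]=1+0=1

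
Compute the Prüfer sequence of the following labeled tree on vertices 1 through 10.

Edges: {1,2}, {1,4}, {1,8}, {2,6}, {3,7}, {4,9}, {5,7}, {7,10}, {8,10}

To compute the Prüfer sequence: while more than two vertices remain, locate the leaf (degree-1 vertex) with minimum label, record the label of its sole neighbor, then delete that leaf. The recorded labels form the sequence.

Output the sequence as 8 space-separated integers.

Answer: 7 7 2 1 10 4 1 8

Derivation:
Step 1: leaves = {3,5,6,9}. Remove smallest leaf 3, emit neighbor 7.
Step 2: leaves = {5,6,9}. Remove smallest leaf 5, emit neighbor 7.
Step 3: leaves = {6,7,9}. Remove smallest leaf 6, emit neighbor 2.
Step 4: leaves = {2,7,9}. Remove smallest leaf 2, emit neighbor 1.
Step 5: leaves = {7,9}. Remove smallest leaf 7, emit neighbor 10.
Step 6: leaves = {9,10}. Remove smallest leaf 9, emit neighbor 4.
Step 7: leaves = {4,10}. Remove smallest leaf 4, emit neighbor 1.
Step 8: leaves = {1,10}. Remove smallest leaf 1, emit neighbor 8.
Done: 2 vertices remain (8, 10). Sequence = [7 7 2 1 10 4 1 8]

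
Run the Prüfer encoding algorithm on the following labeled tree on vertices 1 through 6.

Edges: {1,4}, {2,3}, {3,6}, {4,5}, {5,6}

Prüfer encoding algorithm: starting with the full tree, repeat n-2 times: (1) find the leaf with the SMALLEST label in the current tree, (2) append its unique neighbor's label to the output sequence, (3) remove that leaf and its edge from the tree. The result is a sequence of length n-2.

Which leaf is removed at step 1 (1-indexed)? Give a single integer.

Step 1: current leaves = {1,2}. Remove leaf 1 (neighbor: 4).

Answer: 1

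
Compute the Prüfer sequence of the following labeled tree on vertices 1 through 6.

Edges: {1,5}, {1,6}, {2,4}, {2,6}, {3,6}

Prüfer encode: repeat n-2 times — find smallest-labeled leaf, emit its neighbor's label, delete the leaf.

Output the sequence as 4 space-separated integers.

Answer: 6 2 6 1

Derivation:
Step 1: leaves = {3,4,5}. Remove smallest leaf 3, emit neighbor 6.
Step 2: leaves = {4,5}. Remove smallest leaf 4, emit neighbor 2.
Step 3: leaves = {2,5}. Remove smallest leaf 2, emit neighbor 6.
Step 4: leaves = {5,6}. Remove smallest leaf 5, emit neighbor 1.
Done: 2 vertices remain (1, 6). Sequence = [6 2 6 1]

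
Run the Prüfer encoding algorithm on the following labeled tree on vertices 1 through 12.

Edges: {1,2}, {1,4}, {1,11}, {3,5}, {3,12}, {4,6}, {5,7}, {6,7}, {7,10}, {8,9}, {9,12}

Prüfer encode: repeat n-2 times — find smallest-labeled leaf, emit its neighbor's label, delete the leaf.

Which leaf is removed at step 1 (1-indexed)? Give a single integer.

Answer: 2

Derivation:
Step 1: current leaves = {2,8,10,11}. Remove leaf 2 (neighbor: 1).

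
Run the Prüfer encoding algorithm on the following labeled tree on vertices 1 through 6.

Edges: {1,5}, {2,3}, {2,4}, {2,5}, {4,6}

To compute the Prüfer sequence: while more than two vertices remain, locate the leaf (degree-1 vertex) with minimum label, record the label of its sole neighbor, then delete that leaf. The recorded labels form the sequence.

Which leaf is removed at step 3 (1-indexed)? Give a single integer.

Step 1: current leaves = {1,3,6}. Remove leaf 1 (neighbor: 5).
Step 2: current leaves = {3,5,6}. Remove leaf 3 (neighbor: 2).
Step 3: current leaves = {5,6}. Remove leaf 5 (neighbor: 2).

Answer: 5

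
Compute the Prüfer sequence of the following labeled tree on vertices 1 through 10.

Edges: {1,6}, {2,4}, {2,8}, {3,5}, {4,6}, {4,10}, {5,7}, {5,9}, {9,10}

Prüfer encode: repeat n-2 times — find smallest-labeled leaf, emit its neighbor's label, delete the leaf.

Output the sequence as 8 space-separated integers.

Answer: 6 5 4 5 9 2 4 10

Derivation:
Step 1: leaves = {1,3,7,8}. Remove smallest leaf 1, emit neighbor 6.
Step 2: leaves = {3,6,7,8}. Remove smallest leaf 3, emit neighbor 5.
Step 3: leaves = {6,7,8}. Remove smallest leaf 6, emit neighbor 4.
Step 4: leaves = {7,8}. Remove smallest leaf 7, emit neighbor 5.
Step 5: leaves = {5,8}. Remove smallest leaf 5, emit neighbor 9.
Step 6: leaves = {8,9}. Remove smallest leaf 8, emit neighbor 2.
Step 7: leaves = {2,9}. Remove smallest leaf 2, emit neighbor 4.
Step 8: leaves = {4,9}. Remove smallest leaf 4, emit neighbor 10.
Done: 2 vertices remain (9, 10). Sequence = [6 5 4 5 9 2 4 10]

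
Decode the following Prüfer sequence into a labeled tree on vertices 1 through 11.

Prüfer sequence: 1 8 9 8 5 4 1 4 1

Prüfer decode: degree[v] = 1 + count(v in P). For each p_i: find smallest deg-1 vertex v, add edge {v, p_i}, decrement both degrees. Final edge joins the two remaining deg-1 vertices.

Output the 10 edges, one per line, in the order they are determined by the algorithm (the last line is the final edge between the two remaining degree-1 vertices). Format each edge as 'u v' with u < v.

Initial degrees: {1:4, 2:1, 3:1, 4:3, 5:2, 6:1, 7:1, 8:3, 9:2, 10:1, 11:1}
Step 1: smallest deg-1 vertex = 2, p_1 = 1. Add edge {1,2}. Now deg[2]=0, deg[1]=3.
Step 2: smallest deg-1 vertex = 3, p_2 = 8. Add edge {3,8}. Now deg[3]=0, deg[8]=2.
Step 3: smallest deg-1 vertex = 6, p_3 = 9. Add edge {6,9}. Now deg[6]=0, deg[9]=1.
Step 4: smallest deg-1 vertex = 7, p_4 = 8. Add edge {7,8}. Now deg[7]=0, deg[8]=1.
Step 5: smallest deg-1 vertex = 8, p_5 = 5. Add edge {5,8}. Now deg[8]=0, deg[5]=1.
Step 6: smallest deg-1 vertex = 5, p_6 = 4. Add edge {4,5}. Now deg[5]=0, deg[4]=2.
Step 7: smallest deg-1 vertex = 9, p_7 = 1. Add edge {1,9}. Now deg[9]=0, deg[1]=2.
Step 8: smallest deg-1 vertex = 10, p_8 = 4. Add edge {4,10}. Now deg[10]=0, deg[4]=1.
Step 9: smallest deg-1 vertex = 4, p_9 = 1. Add edge {1,4}. Now deg[4]=0, deg[1]=1.
Final: two remaining deg-1 vertices are 1, 11. Add edge {1,11}.

Answer: 1 2
3 8
6 9
7 8
5 8
4 5
1 9
4 10
1 4
1 11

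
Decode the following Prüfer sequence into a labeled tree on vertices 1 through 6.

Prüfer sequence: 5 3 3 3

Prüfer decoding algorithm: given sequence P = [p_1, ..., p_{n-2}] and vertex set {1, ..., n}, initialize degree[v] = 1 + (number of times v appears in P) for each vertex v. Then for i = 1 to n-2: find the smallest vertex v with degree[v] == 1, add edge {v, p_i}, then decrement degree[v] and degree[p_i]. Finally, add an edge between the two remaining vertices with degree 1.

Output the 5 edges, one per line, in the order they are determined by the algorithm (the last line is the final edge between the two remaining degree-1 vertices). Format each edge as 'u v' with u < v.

Answer: 1 5
2 3
3 4
3 5
3 6

Derivation:
Initial degrees: {1:1, 2:1, 3:4, 4:1, 5:2, 6:1}
Step 1: smallest deg-1 vertex = 1, p_1 = 5. Add edge {1,5}. Now deg[1]=0, deg[5]=1.
Step 2: smallest deg-1 vertex = 2, p_2 = 3. Add edge {2,3}. Now deg[2]=0, deg[3]=3.
Step 3: smallest deg-1 vertex = 4, p_3 = 3. Add edge {3,4}. Now deg[4]=0, deg[3]=2.
Step 4: smallest deg-1 vertex = 5, p_4 = 3. Add edge {3,5}. Now deg[5]=0, deg[3]=1.
Final: two remaining deg-1 vertices are 3, 6. Add edge {3,6}.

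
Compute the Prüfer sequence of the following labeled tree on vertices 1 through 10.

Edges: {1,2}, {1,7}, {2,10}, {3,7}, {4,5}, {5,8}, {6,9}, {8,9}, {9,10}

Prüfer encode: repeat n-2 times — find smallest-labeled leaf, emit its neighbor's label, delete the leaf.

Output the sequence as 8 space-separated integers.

Answer: 7 5 8 9 1 2 10 9

Derivation:
Step 1: leaves = {3,4,6}. Remove smallest leaf 3, emit neighbor 7.
Step 2: leaves = {4,6,7}. Remove smallest leaf 4, emit neighbor 5.
Step 3: leaves = {5,6,7}. Remove smallest leaf 5, emit neighbor 8.
Step 4: leaves = {6,7,8}. Remove smallest leaf 6, emit neighbor 9.
Step 5: leaves = {7,8}. Remove smallest leaf 7, emit neighbor 1.
Step 6: leaves = {1,8}. Remove smallest leaf 1, emit neighbor 2.
Step 7: leaves = {2,8}. Remove smallest leaf 2, emit neighbor 10.
Step 8: leaves = {8,10}. Remove smallest leaf 8, emit neighbor 9.
Done: 2 vertices remain (9, 10). Sequence = [7 5 8 9 1 2 10 9]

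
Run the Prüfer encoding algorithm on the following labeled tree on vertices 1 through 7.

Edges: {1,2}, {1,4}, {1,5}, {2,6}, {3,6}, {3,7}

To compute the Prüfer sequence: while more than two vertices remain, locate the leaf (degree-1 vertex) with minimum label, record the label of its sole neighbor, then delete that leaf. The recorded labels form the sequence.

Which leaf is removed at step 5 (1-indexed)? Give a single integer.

Answer: 6

Derivation:
Step 1: current leaves = {4,5,7}. Remove leaf 4 (neighbor: 1).
Step 2: current leaves = {5,7}. Remove leaf 5 (neighbor: 1).
Step 3: current leaves = {1,7}. Remove leaf 1 (neighbor: 2).
Step 4: current leaves = {2,7}. Remove leaf 2 (neighbor: 6).
Step 5: current leaves = {6,7}. Remove leaf 6 (neighbor: 3).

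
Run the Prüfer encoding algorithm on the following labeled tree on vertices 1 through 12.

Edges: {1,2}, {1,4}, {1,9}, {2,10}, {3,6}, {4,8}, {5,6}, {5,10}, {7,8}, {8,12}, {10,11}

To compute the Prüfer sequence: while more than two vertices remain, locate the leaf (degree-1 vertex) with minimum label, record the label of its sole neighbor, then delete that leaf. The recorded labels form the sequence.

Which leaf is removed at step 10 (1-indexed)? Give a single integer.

Step 1: current leaves = {3,7,9,11,12}. Remove leaf 3 (neighbor: 6).
Step 2: current leaves = {6,7,9,11,12}. Remove leaf 6 (neighbor: 5).
Step 3: current leaves = {5,7,9,11,12}. Remove leaf 5 (neighbor: 10).
Step 4: current leaves = {7,9,11,12}. Remove leaf 7 (neighbor: 8).
Step 5: current leaves = {9,11,12}. Remove leaf 9 (neighbor: 1).
Step 6: current leaves = {11,12}. Remove leaf 11 (neighbor: 10).
Step 7: current leaves = {10,12}. Remove leaf 10 (neighbor: 2).
Step 8: current leaves = {2,12}. Remove leaf 2 (neighbor: 1).
Step 9: current leaves = {1,12}. Remove leaf 1 (neighbor: 4).
Step 10: current leaves = {4,12}. Remove leaf 4 (neighbor: 8).

Answer: 4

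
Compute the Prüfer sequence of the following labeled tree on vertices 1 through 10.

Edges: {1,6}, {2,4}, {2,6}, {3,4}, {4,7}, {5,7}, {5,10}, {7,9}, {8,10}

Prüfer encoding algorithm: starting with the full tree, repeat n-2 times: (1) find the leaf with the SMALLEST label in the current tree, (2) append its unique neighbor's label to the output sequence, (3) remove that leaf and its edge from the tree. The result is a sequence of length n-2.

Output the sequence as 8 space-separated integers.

Answer: 6 4 2 4 7 10 7 5

Derivation:
Step 1: leaves = {1,3,8,9}. Remove smallest leaf 1, emit neighbor 6.
Step 2: leaves = {3,6,8,9}. Remove smallest leaf 3, emit neighbor 4.
Step 3: leaves = {6,8,9}. Remove smallest leaf 6, emit neighbor 2.
Step 4: leaves = {2,8,9}. Remove smallest leaf 2, emit neighbor 4.
Step 5: leaves = {4,8,9}. Remove smallest leaf 4, emit neighbor 7.
Step 6: leaves = {8,9}. Remove smallest leaf 8, emit neighbor 10.
Step 7: leaves = {9,10}. Remove smallest leaf 9, emit neighbor 7.
Step 8: leaves = {7,10}. Remove smallest leaf 7, emit neighbor 5.
Done: 2 vertices remain (5, 10). Sequence = [6 4 2 4 7 10 7 5]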